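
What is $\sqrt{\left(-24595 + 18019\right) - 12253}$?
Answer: $i \sqrt{18829} \approx 137.22 i$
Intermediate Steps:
$\sqrt{\left(-24595 + 18019\right) - 12253} = \sqrt{-6576 - 12253} = \sqrt{-18829} = i \sqrt{18829}$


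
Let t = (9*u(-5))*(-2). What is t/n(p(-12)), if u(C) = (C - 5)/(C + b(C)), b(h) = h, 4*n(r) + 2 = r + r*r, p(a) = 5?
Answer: -18/7 ≈ -2.5714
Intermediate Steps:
n(r) = -1/2 + r/4 + r**2/4 (n(r) = -1/2 + (r + r*r)/4 = -1/2 + (r + r**2)/4 = -1/2 + (r/4 + r**2/4) = -1/2 + r/4 + r**2/4)
u(C) = (-5 + C)/(2*C) (u(C) = (C - 5)/(C + C) = (-5 + C)/((2*C)) = (-5 + C)*(1/(2*C)) = (-5 + C)/(2*C))
t = -18 (t = (9*((1/2)*(-5 - 5)/(-5)))*(-2) = (9*((1/2)*(-1/5)*(-10)))*(-2) = (9*1)*(-2) = 9*(-2) = -18)
t/n(p(-12)) = -18/(-1/2 + (1/4)*5 + (1/4)*5**2) = -18/(-1/2 + 5/4 + (1/4)*25) = -18/(-1/2 + 5/4 + 25/4) = -18/7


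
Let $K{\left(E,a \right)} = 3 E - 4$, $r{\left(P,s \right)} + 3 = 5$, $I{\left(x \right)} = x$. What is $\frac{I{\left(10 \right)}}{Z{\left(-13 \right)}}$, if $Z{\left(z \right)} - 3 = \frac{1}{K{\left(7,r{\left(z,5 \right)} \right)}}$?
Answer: $\frac{85}{26} \approx 3.2692$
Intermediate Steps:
$r{\left(P,s \right)} = 2$ ($r{\left(P,s \right)} = -3 + 5 = 2$)
$K{\left(E,a \right)} = -4 + 3 E$
$Z{\left(z \right)} = \frac{52}{17}$ ($Z{\left(z \right)} = 3 + \frac{1}{-4 + 3 \cdot 7} = 3 + \frac{1}{-4 + 21} = 3 + \frac{1}{17} = \frac{52}{17}$)
$\frac{I{\left(10 \right)}}{Z{\left(-13 \right)}} = \frac{10}{\frac{52}{17}} = 10 \cdot \frac{17}{52} = \frac{85}{26}$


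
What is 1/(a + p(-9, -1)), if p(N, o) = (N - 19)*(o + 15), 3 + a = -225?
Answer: -1/620 ≈ -0.0016129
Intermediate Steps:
a = -228 (a = -3 - 225 = -228)
p(N, o) = (-19 + N)*(15 + o)
1/(a + p(-9, -1)) = 1/(-228 + (-285 - 19*(-1) + 15*(-9) - 9*(-1))) = 1/(-228 + (-285 + 19 - 135 + 9)) = 1/(-228 - 392) = 1/(-620) = -1/620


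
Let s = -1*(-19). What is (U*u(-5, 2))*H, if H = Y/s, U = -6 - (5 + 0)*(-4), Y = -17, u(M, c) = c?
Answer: -476/19 ≈ -25.053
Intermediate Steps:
s = 19
U = 14 (U = -6 - 5*(-4) = -6 - 1*(-20) = -6 + 20 = 14)
H = -17/19 ≈ -0.89474
(U*u(-5, 2))*H = (14*2)*(-17/19) = 28*(-17/19) = -476/19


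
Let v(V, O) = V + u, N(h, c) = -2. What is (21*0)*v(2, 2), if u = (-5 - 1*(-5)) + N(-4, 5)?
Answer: 0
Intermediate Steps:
u = -2 (u = (-5 - 1*(-5)) - 2 = (-5 + 5) - 2 = 0 - 2 = -2)
v(V, O) = -2 + V (v(V, O) = V - 2 = -2 + V)
(21*0)*v(2, 2) = (21*0)*(-2 + 2) = 0*0 = 0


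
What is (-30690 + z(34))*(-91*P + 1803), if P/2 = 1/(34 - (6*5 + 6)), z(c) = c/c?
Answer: -58124966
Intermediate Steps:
z(c) = 1
P = -1 (P = 2/(34 - (6*5 + 6)) = 2/(34 - (30 + 6)) = 2/(34 - 1*36) = 2/(34 - 36) = 2/(-2) = 2*(-1/2) = -1)
(-30690 + z(34))*(-91*P + 1803) = (-30690 + 1)*(-91*(-1) + 1803) = -30689*(91 + 1803) = -30689*1894 = -58124966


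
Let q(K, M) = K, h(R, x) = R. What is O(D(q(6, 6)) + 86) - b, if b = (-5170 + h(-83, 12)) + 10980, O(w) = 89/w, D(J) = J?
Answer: -526795/92 ≈ -5726.0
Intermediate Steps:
b = 5727 (b = (-5170 - 83) + 10980 = -5253 + 10980 = 5727)
O(D(q(6, 6)) + 86) - b = 89/(6 + 86) - 1*5727 = 89/92 - 5727 = -526795/92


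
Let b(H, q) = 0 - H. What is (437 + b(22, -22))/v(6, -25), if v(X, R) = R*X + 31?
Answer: -415/119 ≈ -3.4874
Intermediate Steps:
v(X, R) = 31 + R*X
b(H, q) = -H
(437 + b(22, -22))/v(6, -25) = (437 - 1*22)/(31 - 25*6) = (437 - 22)/(31 - 150) = 415/(-119) = 415*(-1/119) = -415/119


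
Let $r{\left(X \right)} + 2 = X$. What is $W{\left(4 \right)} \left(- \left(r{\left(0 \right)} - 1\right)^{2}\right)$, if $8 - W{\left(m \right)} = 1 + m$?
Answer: $-27$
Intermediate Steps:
$W{\left(m \right)} = 7 - m$ ($W{\left(m \right)} = 8 - \left(1 + m\right) = 7 - m$)
$r{\left(X \right)} = -2 + X$
$W{\left(4 \right)} \left(- \left(r{\left(0 \right)} - 1\right)^{2}\right) = \left(7 - 4\right) \left(- \left(\left(-2 + 0\right) - 1\right)^{2}\right) = \left(7 - 4\right) \left(- \left(-2 - 1\right)^{2}\right) = 3 \left(- \left(-3\right)^{2}\right) = 3 \left(\left(-1\right) 9\right) = 3 \left(-9\right) = -27$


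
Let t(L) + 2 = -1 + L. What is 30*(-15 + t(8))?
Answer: -300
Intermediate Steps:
t(L) = -3 + L (t(L) = -2 + (-1 + L) = -3 + L)
30*(-15 + t(8)) = 30*(-15 + (-3 + 8)) = 30*(-15 + 5) = 30*(-10) = -300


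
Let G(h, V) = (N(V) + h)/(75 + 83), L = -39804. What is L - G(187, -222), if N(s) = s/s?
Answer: -3144610/79 ≈ -39805.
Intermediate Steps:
N(s) = 1
G(h, V) = 1/158 + h/158 (G(h, V) = (1 + h)/(75 + 83) = (1 + h)/158 = (1 + h)*(1/158) = 1/158 + h/158)
L - G(187, -222) = -39804 - (1/158 + (1/158)*187) = -39804 - (1/158 + 187/158) = -39804 - 1*94/79 = -39804 - 94/79 = -3144610/79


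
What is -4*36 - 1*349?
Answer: -493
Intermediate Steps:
-4*36 - 1*349 = -144 - 349 = -493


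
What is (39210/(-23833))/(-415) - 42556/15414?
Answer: -42030403348/15245517273 ≈ -2.7569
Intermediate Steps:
(39210/(-23833))/(-415) - 42556/15414 = (39210*(-1/23833))*(-1/415) - 42556*1/15414 = -39210/23833*(-1/415) - 21278/7707 = 7842/1978139 - 21278/7707 = -42030403348/15245517273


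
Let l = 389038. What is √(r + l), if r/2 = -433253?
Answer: 6*I*√13263 ≈ 690.99*I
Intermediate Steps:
r = -866506 (r = 2*(-433253) = -866506)
√(r + l) = √(-866506 + 389038) = √(-477468) = 6*I*√13263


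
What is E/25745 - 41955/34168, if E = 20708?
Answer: -372580531/879655160 ≈ -0.42355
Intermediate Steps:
E/25745 - 41955/34168 = 20708/25745 - 41955/34168 = -372580531/879655160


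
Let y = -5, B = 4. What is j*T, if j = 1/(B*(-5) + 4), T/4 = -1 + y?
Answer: 3/2 ≈ 1.5000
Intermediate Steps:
T = -24 (T = 4*(-1 - 5) = 4*(-6) = -24)
j = -1/16 (j = 1/(4*(-5) + 4) = 1/(-20 + 4) = 1/(-16) = -1/16 ≈ -0.062500)
j*T = -1/16*(-24) = 3/2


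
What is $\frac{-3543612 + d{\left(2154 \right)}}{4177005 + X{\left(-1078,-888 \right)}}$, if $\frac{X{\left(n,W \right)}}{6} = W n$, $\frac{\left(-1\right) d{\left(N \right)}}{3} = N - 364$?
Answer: $- \frac{1182994}{3306863} \approx -0.35774$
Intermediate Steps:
$d{\left(N \right)} = 1092 - 3 N$ ($d{\left(N \right)} = - 3 \left(N - 364\right) = - 3 \left(-364 + N\right) = 1092 - 3 N$)
$X{\left(n,W \right)} = 6 W n$
$\frac{-3543612 + d{\left(2154 \right)}}{4177005 + X{\left(-1078,-888 \right)}} = \frac{-3543612 + \left(1092 - 6462\right)}{4177005 + 6 \left(-888\right) \left(-1078\right)} = \frac{-3543612 + \left(1092 - 6462\right)}{4177005 + 5743584} = \frac{-3543612 - 5370}{9920589} = \left(-3548982\right) \frac{1}{9920589} = - \frac{1182994}{3306863}$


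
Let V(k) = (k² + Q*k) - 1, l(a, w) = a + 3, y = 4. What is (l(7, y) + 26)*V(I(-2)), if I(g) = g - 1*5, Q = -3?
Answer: 2484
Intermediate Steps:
I(g) = -5 + g (I(g) = g - 5 = -5 + g)
l(a, w) = 3 + a
V(k) = -1 + k² - 3*k (V(k) = (k² - 3*k) - 1 = -1 + k² - 3*k)
(l(7, y) + 26)*V(I(-2)) = ((3 + 7) + 26)*(-1 + (-5 - 2)² - 3*(-5 - 2)) = (10 + 26)*(-1 + (-7)² - 3*(-7)) = 36*(-1 + 49 + 21) = 36*69 = 2484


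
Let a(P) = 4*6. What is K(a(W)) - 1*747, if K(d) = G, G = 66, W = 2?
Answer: -681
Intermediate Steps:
a(P) = 24
K(d) = 66
K(a(W)) - 1*747 = 66 - 1*747 = 66 - 747 = -681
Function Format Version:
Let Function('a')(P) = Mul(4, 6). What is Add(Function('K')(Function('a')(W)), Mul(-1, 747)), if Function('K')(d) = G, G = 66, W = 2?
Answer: -681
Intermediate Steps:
Function('a')(P) = 24
Function('K')(d) = 66
Add(Function('K')(Function('a')(W)), Mul(-1, 747)) = Add(66, Mul(-1, 747)) = Add(66, -747) = -681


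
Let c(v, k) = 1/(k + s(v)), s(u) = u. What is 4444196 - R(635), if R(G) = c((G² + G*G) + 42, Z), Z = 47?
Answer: 3584417397643/806539 ≈ 4.4442e+6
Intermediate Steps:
c(v, k) = 1/(k + v)
R(G) = 1/(89 + 2*G²) (R(G) = 1/(47 + ((G² + G*G) + 42)) = 1/(47 + ((G² + G²) + 42)) = 1/(47 + (2*G² + 42)) = 1/(47 + (42 + 2*G²)) = 1/(89 + 2*G²))
4444196 - R(635) = 4444196 - 1/(89 + 2*635²) = 4444196 - 1/(89 + 2*403225) = 4444196 - 1/(89 + 806450) = 4444196 - 1/806539 = 3584417397643/806539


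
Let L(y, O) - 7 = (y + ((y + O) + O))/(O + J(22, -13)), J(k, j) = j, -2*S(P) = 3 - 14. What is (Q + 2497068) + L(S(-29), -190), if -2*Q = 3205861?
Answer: 363023405/406 ≈ 8.9415e+5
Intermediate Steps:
Q = -3205861/2 (Q = -½*3205861 = -3205861/2 ≈ -1.6029e+6)
S(P) = 11/2 (S(P) = -(3 - 14)/2 = -½*(-11) = 11/2)
L(y, O) = 7 + (2*O + 2*y)/(-13 + O) (L(y, O) = 7 + (y + ((y + O) + O))/(O - 13) = 7 + (y + ((O + y) + O))/(-13 + O) = 7 + (y + (y + 2*O))/(-13 + O) = 7 + (2*O + 2*y)/(-13 + O))
(Q + 2497068) + L(S(-29), -190) = (-3205861/2 + 2497068) + (-91 + 2*(11/2) + 9*(-190))/(-13 - 190) = 1788275/2 + (-91 + 11 - 1710)/(-203) = 1788275/2 - 1/203*(-1790) = 1788275/2 + 1790/203 = 363023405/406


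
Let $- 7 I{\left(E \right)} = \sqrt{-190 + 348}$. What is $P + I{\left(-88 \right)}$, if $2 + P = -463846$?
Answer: $-463848 - \frac{\sqrt{158}}{7} \approx -4.6385 \cdot 10^{5}$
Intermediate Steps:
$P = -463848$ ($P = -2 - 463846 = -463848$)
$I{\left(E \right)} = - \frac{\sqrt{158}}{7}$ ($I{\left(E \right)} = - \frac{\sqrt{-190 + 348}}{7} = - \frac{\sqrt{158}}{7}$)
$P + I{\left(-88 \right)} = -463848 - \frac{\sqrt{158}}{7}$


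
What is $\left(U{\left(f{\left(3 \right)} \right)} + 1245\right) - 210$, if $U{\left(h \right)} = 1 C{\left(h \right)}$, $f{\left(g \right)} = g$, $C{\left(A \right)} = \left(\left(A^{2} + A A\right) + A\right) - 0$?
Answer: $1056$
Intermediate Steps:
$C{\left(A \right)} = A + 2 A^{2}$ ($C{\left(A \right)} = \left(\left(A^{2} + A^{2}\right) + A\right) + 0 = \left(2 A^{2} + A\right) + 0 = \left(A + 2 A^{2}\right) + 0 = A + 2 A^{2}$)
$U{\left(h \right)} = h \left(1 + 2 h\right)$ ($U{\left(h \right)} = 1 h \left(1 + 2 h\right) = h \left(1 + 2 h\right)$)
$\left(U{\left(f{\left(3 \right)} \right)} + 1245\right) - 210 = \left(3 \left(1 + 2 \cdot 3\right) + 1245\right) - 210 = \left(3 \left(1 + 6\right) + 1245\right) - 210 = \left(3 \cdot 7 + 1245\right) - 210 = \left(21 + 1245\right) - 210 = 1266 - 210 = 1056$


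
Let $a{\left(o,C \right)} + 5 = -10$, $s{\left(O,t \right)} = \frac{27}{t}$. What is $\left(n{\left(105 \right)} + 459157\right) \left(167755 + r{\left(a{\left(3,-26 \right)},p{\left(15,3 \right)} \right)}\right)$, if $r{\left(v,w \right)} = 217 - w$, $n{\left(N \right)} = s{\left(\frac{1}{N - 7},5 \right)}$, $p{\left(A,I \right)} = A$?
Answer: $\frac{385597696084}{5} \approx 7.7119 \cdot 10^{10}$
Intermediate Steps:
$a{\left(o,C \right)} = -15$ ($a{\left(o,C \right)} = -5 - 10 = -15$)
$n{\left(N \right)} = \frac{27}{5}$
$\left(n{\left(105 \right)} + 459157\right) \left(167755 + r{\left(a{\left(3,-26 \right)},p{\left(15,3 \right)} \right)}\right) = \left(\frac{27}{5} + 459157\right) \left(167755 + \left(217 - 15\right)\right) = \frac{2295812 \left(167755 + \left(217 - 15\right)\right)}{5} = \frac{2295812 \left(167755 + 202\right)}{5} = \frac{2295812}{5} \cdot 167957 = \frac{385597696084}{5}$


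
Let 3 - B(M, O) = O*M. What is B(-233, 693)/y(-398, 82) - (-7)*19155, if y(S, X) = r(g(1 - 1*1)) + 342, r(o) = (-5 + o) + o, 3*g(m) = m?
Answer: 45348117/337 ≈ 1.3456e+5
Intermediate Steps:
g(m) = m/3
r(o) = -5 + 2*o
B(M, O) = 3 - M*O (B(M, O) = 3 - O*M = 3 - M*O)
y(S, X) = 337 (y(S, X) = (-5 + 2*((1 - 1*1)/3)) + 342 = (-5 + 2*((1 - 1)/3)) + 342 = (-5 + 2*((⅓)*0)) + 342 = (-5 + 2*0) + 342 = (-5 + 0) + 342 = -5 + 342 = 337)
B(-233, 693)/y(-398, 82) - (-7)*19155 = (3 - 1*(-233)*693)/337 - (-7)*19155 = (3 + 161469)*(1/337) - 1*(-134085) = 161472*(1/337) + 134085 = 161472/337 + 134085 = 45348117/337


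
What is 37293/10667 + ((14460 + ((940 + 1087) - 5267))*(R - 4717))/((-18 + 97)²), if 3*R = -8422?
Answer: -900307608727/66572747 ≈ -13524.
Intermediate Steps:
R = -8422/3 (R = (⅓)*(-8422) = -8422/3 ≈ -2807.3)
37293/10667 + ((14460 + ((940 + 1087) - 5267))*(R - 4717))/((-18 + 97)²) = 37293/10667 + ((14460 + ((940 + 1087) - 5267))*(-8422/3 - 4717))/((-18 + 97)²) = 37293*(1/10667) + ((14460 + (2027 - 5267))*(-22573/3))/(79²) = 37293/10667 + ((14460 - 3240)*(-22573/3))/6241 = 37293/10667 + (11220*(-22573/3))*(1/6241) = 37293/10667 - 84423020*1/6241 = 37293/10667 - 84423020/6241 = -900307608727/66572747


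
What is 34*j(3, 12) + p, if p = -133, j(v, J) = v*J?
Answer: 1091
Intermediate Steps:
j(v, J) = J*v
34*j(3, 12) + p = 34*(12*3) - 133 = 34*36 - 133 = 1224 - 133 = 1091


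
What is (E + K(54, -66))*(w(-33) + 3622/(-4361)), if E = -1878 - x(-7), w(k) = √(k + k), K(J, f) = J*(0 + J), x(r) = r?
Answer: -3784990/4361 + 1045*I*√66 ≈ -867.92 + 8489.6*I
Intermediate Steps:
K(J, f) = J² (K(J, f) = J*J = J²)
w(k) = √2*√k (w(k) = √(2*k) = √2*√k)
E = -1871 (E = -1878 - 1*(-7) = -1878 + 7 = -1871)
(E + K(54, -66))*(w(-33) + 3622/(-4361)) = (-1871 + 54²)*(√2*√(-33) + 3622/(-4361)) = (-1871 + 2916)*(√2*(I*√33) + 3622*(-1/4361)) = 1045*(I*√66 - 3622/4361) = 1045*(-3622/4361 + I*√66) = -3784990/4361 + 1045*I*√66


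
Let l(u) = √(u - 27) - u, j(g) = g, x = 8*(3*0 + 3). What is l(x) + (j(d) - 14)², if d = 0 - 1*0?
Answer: 172 + I*√3 ≈ 172.0 + 1.732*I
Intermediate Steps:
d = 0 (d = 0 + 0 = 0)
x = 24 (x = 8*(0 + 3) = 8*3 = 24)
l(u) = √(-27 + u) - u
l(x) + (j(d) - 14)² = (√(-27 + 24) - 1*24) + (0 - 14)² = (√(-3) - 24) + (-14)² = (I*√3 - 24) + 196 = (-24 + I*√3) + 196 = 172 + I*√3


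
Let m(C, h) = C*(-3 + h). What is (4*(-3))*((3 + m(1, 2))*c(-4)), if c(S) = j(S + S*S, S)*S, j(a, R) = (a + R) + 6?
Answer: 1344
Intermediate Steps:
j(a, R) = 6 + R + a (j(a, R) = (R + a) + 6 = 6 + R + a)
c(S) = S*(6 + S² + 2*S) (c(S) = (6 + S + (S + S*S))*S = (6 + S + (S + S²))*S = (6 + S² + 2*S)*S = S*(6 + S² + 2*S))
(4*(-3))*((3 + m(1, 2))*c(-4)) = (4*(-3))*((3 + 1*(-3 + 2))*(-4*(6 - 4 - 4*(1 - 4)))) = -12*(3 + 1*(-1))*(-4*(6 - 4 - 4*(-3))) = -12*(3 - 1)*(-4*(6 - 4 + 12)) = -24*(-4*14) = -24*(-56) = -12*(-112) = 1344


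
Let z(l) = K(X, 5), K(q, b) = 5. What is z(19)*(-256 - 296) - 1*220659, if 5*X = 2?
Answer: -223419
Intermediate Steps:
X = 2/5 (X = (1/5)*2 = 2/5 ≈ 0.40000)
z(l) = 5
z(19)*(-256 - 296) - 1*220659 = 5*(-256 - 296) - 1*220659 = 5*(-552) - 220659 = -2760 - 220659 = -223419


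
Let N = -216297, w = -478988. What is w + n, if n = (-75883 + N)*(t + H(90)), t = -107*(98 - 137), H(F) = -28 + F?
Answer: -1237861288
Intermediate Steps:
t = 4173 (t = -107*(-39) = 4173)
n = -1237382300 (n = (-75883 - 216297)*(4173 + (-28 + 90)) = -292180*(4173 + 62) = -292180*4235 = -1237382300)
w + n = -478988 - 1237382300 = -1237861288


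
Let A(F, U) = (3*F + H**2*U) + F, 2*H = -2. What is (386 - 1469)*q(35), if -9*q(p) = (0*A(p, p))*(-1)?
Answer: 0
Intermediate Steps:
H = -1 (H = (1/2)*(-2) = -1)
A(F, U) = U + 4*F (A(F, U) = (3*F + (-1)**2*U) + F = (3*F + 1*U) + F = (3*F + U) + F = (U + 3*F) + F = U + 4*F)
q(p) = 0 (q(p) = -0*(p + 4*p)*(-1)/9 = -0*(5*p)*(-1)/9 = -0*(-1) = -1/9*0 = 0)
(386 - 1469)*q(35) = (386 - 1469)*0 = -1083*0 = 0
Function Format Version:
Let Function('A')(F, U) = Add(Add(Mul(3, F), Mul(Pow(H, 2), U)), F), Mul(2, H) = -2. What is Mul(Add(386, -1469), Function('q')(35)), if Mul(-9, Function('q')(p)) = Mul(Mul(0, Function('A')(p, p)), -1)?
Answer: 0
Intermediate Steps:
H = -1 (H = Mul(Rational(1, 2), -2) = -1)
Function('A')(F, U) = Add(U, Mul(4, F)) (Function('A')(F, U) = Add(Add(Mul(3, F), Mul(Pow(-1, 2), U)), F) = Add(Add(Mul(3, F), Mul(1, U)), F) = Add(Add(Mul(3, F), U), F) = Add(Add(U, Mul(3, F)), F) = Add(U, Mul(4, F)))
Function('q')(p) = 0 (Function('q')(p) = Mul(Rational(-1, 9), Mul(Mul(0, Add(p, Mul(4, p))), -1)) = Mul(Rational(-1, 9), Mul(Mul(0, Mul(5, p)), -1)) = Mul(Rational(-1, 9), Mul(0, -1)) = Mul(Rational(-1, 9), 0) = 0)
Mul(Add(386, -1469), Function('q')(35)) = Mul(Add(386, -1469), 0) = Mul(-1083, 0) = 0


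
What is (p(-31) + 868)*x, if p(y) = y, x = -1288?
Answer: -1078056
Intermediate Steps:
(p(-31) + 868)*x = (-31 + 868)*(-1288) = 837*(-1288) = -1078056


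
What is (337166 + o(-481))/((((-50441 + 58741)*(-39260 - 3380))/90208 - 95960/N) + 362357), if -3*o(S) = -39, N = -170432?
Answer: 20249613931704/21526120195337 ≈ 0.94070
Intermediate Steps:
o(S) = 13 (o(S) = -1/3*(-39) = 13)
(337166 + o(-481))/((((-50441 + 58741)*(-39260 - 3380))/90208 - 95960/N) + 362357) = (337166 + 13)/((((-50441 + 58741)*(-39260 - 3380))/90208 - 95960/(-170432)) + 362357) = 337179/(((8300*(-42640))*(1/90208) - 95960*(-1/170432)) + 362357) = 337179/((-353912000*1/90208 + 11995/21304) + 362357) = 337179/((-11059750/2819 + 11995/21304) + 362357) = 337179/(-235583100095/60055976 + 362357) = 337179/(21526120195337/60055976) = 337179*(60055976/21526120195337) = 20249613931704/21526120195337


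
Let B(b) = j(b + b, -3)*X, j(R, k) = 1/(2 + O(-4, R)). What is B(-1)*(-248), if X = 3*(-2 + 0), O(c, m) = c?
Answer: -744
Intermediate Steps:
X = -6 (X = 3*(-2) = -6)
j(R, k) = -½ (j(R, k) = 1/(2 - 4) = 1/(-2) = -½)
B(b) = 3 (B(b) = -½*(-6) = 3)
B(-1)*(-248) = 3*(-248) = -744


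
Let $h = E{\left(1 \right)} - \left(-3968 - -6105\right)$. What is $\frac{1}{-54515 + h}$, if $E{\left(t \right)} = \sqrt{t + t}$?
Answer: $- \frac{28326}{1604724551} - \frac{\sqrt{2}}{3209449102} \approx -1.7652 \cdot 10^{-5}$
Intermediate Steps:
$E{\left(t \right)} = \sqrt{2} \sqrt{t}$ ($E{\left(t \right)} = \sqrt{2 t} = \sqrt{2} \sqrt{t}$)
$h = -2137 + \sqrt{2}$ ($h = \sqrt{2} \sqrt{1} - \left(-3968 - -6105\right) = \sqrt{2} \cdot 1 - \left(-3968 + 6105\right) = \sqrt{2} - 2137 = -2137 + \sqrt{2} \approx -2135.6$)
$\frac{1}{-54515 + h} = \frac{1}{-54515 - \left(2137 - \sqrt{2}\right)} = \frac{1}{-56652 + \sqrt{2}}$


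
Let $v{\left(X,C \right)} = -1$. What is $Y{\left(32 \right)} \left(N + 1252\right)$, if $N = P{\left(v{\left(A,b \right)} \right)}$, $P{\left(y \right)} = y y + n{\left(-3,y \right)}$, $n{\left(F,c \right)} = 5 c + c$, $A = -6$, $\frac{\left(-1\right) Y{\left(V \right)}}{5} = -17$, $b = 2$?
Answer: $105995$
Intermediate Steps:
$Y{\left(V \right)} = 85$ ($Y{\left(V \right)} = \left(-5\right) \left(-17\right) = 85$)
$n{\left(F,c \right)} = 6 c$
$P{\left(y \right)} = y^{2} + 6 y$ ($P{\left(y \right)} = y y + 6 y = y^{2} + 6 y$)
$N = -5$ ($N = - (6 - 1) = \left(-1\right) 5 = -5$)
$Y{\left(32 \right)} \left(N + 1252\right) = 85 \left(-5 + 1252\right) = 85 \cdot 1247 = 105995$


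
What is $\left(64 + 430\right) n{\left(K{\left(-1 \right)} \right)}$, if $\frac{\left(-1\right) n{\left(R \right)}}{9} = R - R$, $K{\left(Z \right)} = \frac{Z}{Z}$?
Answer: $0$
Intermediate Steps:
$K{\left(Z \right)} = 1$
$n{\left(R \right)} = 0$ ($n{\left(R \right)} = - 9 \left(R - R\right) = \left(-9\right) 0 = 0$)
$\left(64 + 430\right) n{\left(K{\left(-1 \right)} \right)} = \left(64 + 430\right) 0 = 494 \cdot 0 = 0$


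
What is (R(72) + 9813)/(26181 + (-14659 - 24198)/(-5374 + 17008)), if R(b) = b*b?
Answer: 24925014/43507271 ≈ 0.57289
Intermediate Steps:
R(b) = b**2
(R(72) + 9813)/(26181 + (-14659 - 24198)/(-5374 + 17008)) = (72**2 + 9813)/(26181 + (-14659 - 24198)/(-5374 + 17008)) = (5184 + 9813)/(26181 - 38857/11634) = 14997/(26181 - 38857*1/11634) = 14997/(26181 - 5551/1662) = 14997/(43507271/1662) = 14997*(1662/43507271) = 24925014/43507271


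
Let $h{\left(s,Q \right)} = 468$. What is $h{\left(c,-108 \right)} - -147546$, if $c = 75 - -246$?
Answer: $148014$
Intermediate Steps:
$c = 321$ ($c = 75 + 246 = 321$)
$h{\left(c,-108 \right)} - -147546 = 468 - -147546 = 468 + 147546 = 148014$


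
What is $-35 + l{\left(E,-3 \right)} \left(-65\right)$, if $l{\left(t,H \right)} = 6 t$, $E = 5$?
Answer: $-1985$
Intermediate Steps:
$-35 + l{\left(E,-3 \right)} \left(-65\right) = -35 + 6 \cdot 5 \left(-65\right) = -35 + 30 \left(-65\right) = -35 - 1950 = -1985$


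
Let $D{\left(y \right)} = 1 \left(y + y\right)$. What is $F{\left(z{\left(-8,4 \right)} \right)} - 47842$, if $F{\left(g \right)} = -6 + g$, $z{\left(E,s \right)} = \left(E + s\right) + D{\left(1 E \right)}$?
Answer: $-47868$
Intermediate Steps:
$D{\left(y \right)} = 2 y$ ($D{\left(y \right)} = 1 \cdot 2 y = 2 y$)
$z{\left(E,s \right)} = s + 3 E$ ($z{\left(E,s \right)} = \left(E + s\right) + 2 \cdot 1 E = \left(E + s\right) + 2 E = s + 3 E$)
$F{\left(z{\left(-8,4 \right)} \right)} - 47842 = \left(-6 + \left(4 + 3 \left(-8\right)\right)\right) - 47842 = \left(-6 + \left(4 - 24\right)\right) - 47842 = \left(-6 - 20\right) - 47842 = -26 - 47842 = -47868$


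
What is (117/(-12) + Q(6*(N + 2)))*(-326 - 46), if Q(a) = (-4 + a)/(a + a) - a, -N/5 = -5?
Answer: 1720159/27 ≈ 63710.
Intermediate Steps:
N = 25 (N = -5*(-5) = 25)
Q(a) = -a + (-4 + a)/(2*a) (Q(a) = (-4 + a)/((2*a)) - a = (-4 + a)*(1/(2*a)) - a = (-4 + a)/(2*a) - a = -a + (-4 + a)/(2*a))
(117/(-12) + Q(6*(N + 2)))*(-326 - 46) = (117/(-12) + (½ - 6*(25 + 2) - 2*1/(6*(25 + 2))))*(-326 - 46) = (117*(-1/12) + (½ - 6*27 - 2/(6*27)))*(-372) = (-39/4 + (½ - 1*162 - 2/162))*(-372) = (-39/4 + (½ - 162 - 2*1/162))*(-372) = (-39/4 + (½ - 162 - 1/81))*(-372) = (-39/4 - 26165/162)*(-372) = -55489/324*(-372) = 1720159/27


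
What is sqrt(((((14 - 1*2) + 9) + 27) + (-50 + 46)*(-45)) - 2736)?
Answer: 2*I*sqrt(627) ≈ 50.08*I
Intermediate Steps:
sqrt(((((14 - 1*2) + 9) + 27) + (-50 + 46)*(-45)) - 2736) = sqrt(((((14 - 2) + 9) + 27) - 4*(-45)) - 2736) = sqrt((((12 + 9) + 27) + 180) - 2736) = sqrt(((21 + 27) + 180) - 2736) = sqrt((48 + 180) - 2736) = sqrt(228 - 2736) = sqrt(-2508) = 2*I*sqrt(627)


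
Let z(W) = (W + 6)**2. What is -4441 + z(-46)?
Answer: -2841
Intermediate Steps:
z(W) = (6 + W)**2
-4441 + z(-46) = -4441 + (6 - 46)**2 = -4441 + (-40)**2 = -4441 + 1600 = -2841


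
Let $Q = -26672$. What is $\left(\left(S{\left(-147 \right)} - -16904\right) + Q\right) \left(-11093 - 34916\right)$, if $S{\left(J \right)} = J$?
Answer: $456179235$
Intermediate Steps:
$\left(\left(S{\left(-147 \right)} - -16904\right) + Q\right) \left(-11093 - 34916\right) = \left(\left(-147 - -16904\right) - 26672\right) \left(-11093 - 34916\right) = \left(\left(-147 + 16904\right) - 26672\right) \left(-46009\right) = \left(16757 - 26672\right) \left(-46009\right) = \left(-9915\right) \left(-46009\right) = 456179235$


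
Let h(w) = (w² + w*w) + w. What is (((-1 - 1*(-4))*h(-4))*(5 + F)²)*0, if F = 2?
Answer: 0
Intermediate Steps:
h(w) = w + 2*w² (h(w) = (w² + w²) + w = 2*w² + w = w + 2*w²)
(((-1 - 1*(-4))*h(-4))*(5 + F)²)*0 = (((-1 - 1*(-4))*(-4*(1 + 2*(-4))))*(5 + 2)²)*0 = (((-1 + 4)*(-4*(1 - 8)))*7²)*0 = ((3*(-4*(-7)))*49)*0 = ((3*28)*49)*0 = (84*49)*0 = 4116*0 = 0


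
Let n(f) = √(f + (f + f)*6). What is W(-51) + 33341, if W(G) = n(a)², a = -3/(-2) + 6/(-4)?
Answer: 33341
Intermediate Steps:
a = 0 (a = -3*(-½) + 6*(-¼) = 3/2 - 3/2 = 0)
n(f) = √13*√f (n(f) = √(f + (2*f)*6) = √(f + 12*f) = √(13*f) = √13*√f)
W(G) = 0 (W(G) = (√13*√0)² = (√13*0)² = 0² = 0)
W(-51) + 33341 = 0 + 33341 = 33341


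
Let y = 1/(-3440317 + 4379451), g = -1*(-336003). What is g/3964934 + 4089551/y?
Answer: 15227869799725482959/3964934 ≈ 3.8406e+12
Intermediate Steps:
g = 336003
y = 1/939134 ≈ 1.0648e-6
g/3964934 + 4089551/y = 336003/3964934 + 4089551/(1/939134) = 336003*(1/3964934) + 4089551*939134 = 336003/3964934 + 3840636388834 = 15227869799725482959/3964934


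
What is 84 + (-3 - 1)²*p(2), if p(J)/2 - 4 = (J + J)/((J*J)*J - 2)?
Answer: 700/3 ≈ 233.33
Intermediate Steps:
p(J) = 8 + 4*J/(-2 + J³) (p(J) = 8 + 2*((J + J)/((J*J)*J - 2)) = 8 + 2*((2*J)/(J²*J - 2)) = 8 + 2*((2*J)/(J³ - 2)) = 8 + 2*((2*J)/(-2 + J³)) = 8 + 2*(2*J/(-2 + J³)) = 8 + 4*J/(-2 + J³))
84 + (-3 - 1)²*p(2) = 84 + (-3 - 1)²*(4*(-4 + 2 + 2*2³)/(-2 + 2³)) = 84 + (-4)²*(4*(-4 + 2 + 2*8)/(-2 + 8)) = 84 + 16*(4*(-4 + 2 + 16)/6) = 84 + 16*(4*(⅙)*14) = 84 + 16*(28/3) = 84 + 448/3 = 700/3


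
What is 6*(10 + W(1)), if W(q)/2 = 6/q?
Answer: 132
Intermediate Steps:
W(q) = 12/q (W(q) = 2*(6/q) = 12/q)
6*(10 + W(1)) = 6*(10 + 12/1) = 6*(10 + 12*1) = 6*(10 + 12) = 6*22 = 132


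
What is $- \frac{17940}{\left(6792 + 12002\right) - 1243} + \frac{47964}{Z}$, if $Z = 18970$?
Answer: $\frac{35821026}{23781605} \approx 1.5062$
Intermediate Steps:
$- \frac{17940}{\left(6792 + 12002\right) - 1243} + \frac{47964}{Z} = - \frac{17940}{\left(6792 + 12002\right) - 1243} + \frac{47964}{18970} = - \frac{17940}{18794 - 1243} + 47964 \cdot \frac{1}{18970} = - \frac{17940}{17551} + \frac{3426}{1355} = \frac{35821026}{23781605}$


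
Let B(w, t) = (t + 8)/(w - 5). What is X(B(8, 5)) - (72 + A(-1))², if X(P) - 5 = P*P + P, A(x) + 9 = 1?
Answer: -36611/9 ≈ -4067.9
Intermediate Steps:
B(w, t) = (8 + t)/(-5 + w)
A(x) = -8 (A(x) = -9 + 1 = -8)
X(P) = 5 + P + P² (X(P) = 5 + (P*P + P) = 5 + (P² + P) = 5 + (P + P²) = 5 + P + P²)
X(B(8, 5)) - (72 + A(-1))² = (5 + (8 + 5)/(-5 + 8) + ((8 + 5)/(-5 + 8))²) - (72 - 8)² = (5 + 13/3 + (13/3)²) - 1*64² = (5 + (⅓)*13 + ((⅓)*13)²) - 1*4096 = (5 + 13/3 + (13/3)²) - 4096 = (5 + 13/3 + 169/9) - 4096 = 253/9 - 4096 = -36611/9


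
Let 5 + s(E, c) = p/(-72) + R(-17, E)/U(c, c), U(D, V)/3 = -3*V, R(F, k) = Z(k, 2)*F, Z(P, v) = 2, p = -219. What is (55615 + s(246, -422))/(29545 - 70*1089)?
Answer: -844873193/709238520 ≈ -1.1912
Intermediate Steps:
R(F, k) = 2*F
U(D, V) = -9*V (U(D, V) = 3*(-3*V) = -9*V)
s(E, c) = -47/24 + 34/(9*c) (s(E, c) = -5 + (-219/(-72) + (2*(-17))/((-9*c))) = -5 + (-219*(-1/72) - (-34)/(9*c)) = -5 + (73/24 + 34/(9*c)) = -47/24 + 34/(9*c))
(55615 + s(246, -422))/(29545 - 70*1089) = (55615 + (1/72)*(272 - 141*(-422))/(-422))/(29545 - 70*1089) = (55615 + (1/72)*(-1/422)*(272 + 59502))/(29545 - 76230) = (55615 + (1/72)*(-1/422)*59774)/(-46685) = (55615 - 29887/15192)*(-1/46685) = (844873193/15192)*(-1/46685) = -844873193/709238520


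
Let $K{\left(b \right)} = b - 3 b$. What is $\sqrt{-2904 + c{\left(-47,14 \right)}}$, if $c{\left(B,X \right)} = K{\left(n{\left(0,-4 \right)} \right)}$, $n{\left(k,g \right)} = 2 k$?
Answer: $22 i \sqrt{6} \approx 53.889 i$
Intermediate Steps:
$K{\left(b \right)} = - 2 b$
$c{\left(B,X \right)} = 0$ ($c{\left(B,X \right)} = - 2 \cdot 2 \cdot 0 = \left(-2\right) 0 = 0$)
$\sqrt{-2904 + c{\left(-47,14 \right)}} = \sqrt{-2904 + 0} = \sqrt{-2904} = 22 i \sqrt{6}$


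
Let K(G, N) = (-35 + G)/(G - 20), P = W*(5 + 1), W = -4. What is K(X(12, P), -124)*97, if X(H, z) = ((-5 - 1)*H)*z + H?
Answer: 33077/344 ≈ 96.154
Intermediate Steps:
P = -24 (P = -4*(5 + 1) = -4*6 = -24)
X(H, z) = H - 6*H*z (X(H, z) = (-6*H)*z + H = -6*H*z + H = H - 6*H*z)
K(G, N) = (-35 + G)/(-20 + G)
K(X(12, P), -124)*97 = ((-35 + 12*(1 - 6*(-24)))/(-20 + 12*(1 - 6*(-24))))*97 = ((-35 + 12*(1 + 144))/(-20 + 12*(1 + 144)))*97 = ((-35 + 12*145)/(-20 + 12*145))*97 = ((-35 + 1740)/(-20 + 1740))*97 = (1705/1720)*97 = ((1/1720)*1705)*97 = (341/344)*97 = 33077/344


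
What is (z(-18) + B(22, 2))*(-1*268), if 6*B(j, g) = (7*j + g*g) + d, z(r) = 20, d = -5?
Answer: -12194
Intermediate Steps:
B(j, g) = -⅚ + g²/6 + 7*j/6 (B(j, g) = ((7*j + g*g) - 5)/6 = ((7*j + g²) - 5)/6 = ((g² + 7*j) - 5)/6 = (-5 + g² + 7*j)/6 = -⅚ + g²/6 + 7*j/6)
(z(-18) + B(22, 2))*(-1*268) = (20 + (-⅚ + (⅙)*2² + (7/6)*22))*(-1*268) = (20 + (-⅚ + (⅙)*4 + 77/3))*(-268) = (20 + (-⅚ + ⅔ + 77/3))*(-268) = (20 + 51/2)*(-268) = (91/2)*(-268) = -12194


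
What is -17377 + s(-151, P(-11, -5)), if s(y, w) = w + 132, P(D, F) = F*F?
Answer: -17220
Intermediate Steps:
P(D, F) = F²
s(y, w) = 132 + w
-17377 + s(-151, P(-11, -5)) = -17377 + (132 + (-5)²) = -17377 + (132 + 25) = -17377 + 157 = -17220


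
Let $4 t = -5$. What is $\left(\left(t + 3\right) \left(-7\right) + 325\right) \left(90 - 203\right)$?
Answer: $- \frac{141363}{4} \approx -35341.0$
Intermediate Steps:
$t = - \frac{5}{4}$ ($t = \frac{1}{4} \left(-5\right) = - \frac{5}{4} \approx -1.25$)
$\left(\left(t + 3\right) \left(-7\right) + 325\right) \left(90 - 203\right) = \left(\left(- \frac{5}{4} + 3\right) \left(-7\right) + 325\right) \left(90 - 203\right) = \left(\frac{7}{4} \left(-7\right) + 325\right) \left(-113\right) = \left(- \frac{49}{4} + 325\right) \left(-113\right) = \frac{1251}{4} \left(-113\right) = - \frac{141363}{4}$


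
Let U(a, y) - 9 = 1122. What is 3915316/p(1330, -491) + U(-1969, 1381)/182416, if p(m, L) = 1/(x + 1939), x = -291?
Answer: 90540648856663/14032 ≈ 6.4524e+9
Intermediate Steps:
U(a, y) = 1131 (U(a, y) = 9 + 1122 = 1131)
p(m, L) = 1/1648 (p(m, L) = 1/(-291 + 1939) = 1/1648)
3915316/p(1330, -491) + U(-1969, 1381)/182416 = 3915316/(1/1648) + 1131/182416 = 3915316*1648 + 1131*(1/182416) = 6452440768 + 87/14032 = 90540648856663/14032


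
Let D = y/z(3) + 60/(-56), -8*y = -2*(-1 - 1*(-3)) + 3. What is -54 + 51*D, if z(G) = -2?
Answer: -12525/112 ≈ -111.83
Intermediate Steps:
y = ⅛ (y = -(-2*(-1 - 1*(-3)) + 3)/8 = -(-2*(-1 + 3) + 3)/8 = -(-2*2 + 3)/8 = -(-4 + 3)/8 = -⅛*(-1) = ⅛ ≈ 0.12500)
D = -127/112 (D = (⅛)/(-2) + 60/(-56) = (⅛)*(-½) + 60*(-1/56) = -1/16 - 15/14 = -127/112 ≈ -1.1339)
-54 + 51*D = -54 + 51*(-127/112) = -54 - 6477/112 = -12525/112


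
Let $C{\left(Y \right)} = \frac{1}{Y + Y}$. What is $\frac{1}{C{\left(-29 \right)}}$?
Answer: $-58$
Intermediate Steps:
$C{\left(Y \right)} = \frac{1}{2 Y}$
$\frac{1}{C{\left(-29 \right)}} = \frac{1}{\frac{1}{2} \frac{1}{-29}} = \frac{1}{\frac{1}{2} \left(- \frac{1}{29}\right)} = \frac{1}{- \frac{1}{58}} = -58$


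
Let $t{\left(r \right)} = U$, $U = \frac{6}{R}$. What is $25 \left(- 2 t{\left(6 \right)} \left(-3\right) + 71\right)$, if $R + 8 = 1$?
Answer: $\frac{11525}{7} \approx 1646.4$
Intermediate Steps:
$R = -7$ ($R = -8 + 1 = -7$)
$U = - \frac{6}{7}$ ($U = \frac{6}{-7} = 6 \left(- \frac{1}{7}\right) = - \frac{6}{7} \approx -0.85714$)
$t{\left(r \right)} = - \frac{6}{7}$
$25 \left(- 2 t{\left(6 \right)} \left(-3\right) + 71\right) = 25 \left(\left(-2\right) \left(- \frac{6}{7}\right) \left(-3\right) + 71\right) = 25 \left(\frac{12}{7} \left(-3\right) + 71\right) = 25 \left(- \frac{36}{7} + 71\right) = 25 \cdot \frac{461}{7} = \frac{11525}{7}$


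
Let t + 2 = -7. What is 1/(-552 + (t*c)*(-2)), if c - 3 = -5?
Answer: -1/588 ≈ -0.0017007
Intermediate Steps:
t = -9 (t = -2 - 7 = -9)
c = -2 (c = 3 - 5 = -2)
1/(-552 + (t*c)*(-2)) = 1/(-552 - 9*(-2)*(-2)) = 1/(-552 + 18*(-2)) = 1/(-552 - 36) = 1/(-588) = -1/588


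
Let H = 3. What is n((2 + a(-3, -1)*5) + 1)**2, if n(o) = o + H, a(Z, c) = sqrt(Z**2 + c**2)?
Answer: 286 + 60*sqrt(10) ≈ 475.74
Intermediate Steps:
n(o) = 3 + o (n(o) = o + 3 = 3 + o)
n((2 + a(-3, -1)*5) + 1)**2 = (3 + ((2 + sqrt((-3)**2 + (-1)**2)*5) + 1))**2 = (3 + ((2 + sqrt(9 + 1)*5) + 1))**2 = (3 + ((2 + sqrt(10)*5) + 1))**2 = (3 + ((2 + 5*sqrt(10)) + 1))**2 = (3 + (3 + 5*sqrt(10)))**2 = (6 + 5*sqrt(10))**2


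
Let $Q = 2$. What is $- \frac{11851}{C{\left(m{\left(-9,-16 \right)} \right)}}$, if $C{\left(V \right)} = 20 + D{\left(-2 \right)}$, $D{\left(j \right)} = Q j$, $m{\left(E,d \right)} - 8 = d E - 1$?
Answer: $- \frac{11851}{16} \approx -740.69$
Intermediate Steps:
$m{\left(E,d \right)} = 7 + E d$ ($m{\left(E,d \right)} = 8 + \left(d E - 1\right) = 8 + \left(E d - 1\right) = 8 + \left(-1 + E d\right) = 7 + E d$)
$D{\left(j \right)} = 2 j$
$C{\left(V \right)} = 16$ ($C{\left(V \right)} = 20 + 2 \left(-2\right) = 20 - 4 = 16$)
$- \frac{11851}{C{\left(m{\left(-9,-16 \right)} \right)}} = - \frac{11851}{16}$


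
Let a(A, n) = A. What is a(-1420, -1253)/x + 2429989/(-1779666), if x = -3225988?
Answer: -1959147057103/1435295290002 ≈ -1.3650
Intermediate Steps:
a(-1420, -1253)/x + 2429989/(-1779666) = -1420/(-3225988) + 2429989/(-1779666) = -1420*(-1/3225988) + 2429989*(-1/1779666) = 355/806497 - 2429989/1779666 = -1959147057103/1435295290002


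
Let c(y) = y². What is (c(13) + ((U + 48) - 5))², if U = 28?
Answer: 57600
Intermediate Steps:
(c(13) + ((U + 48) - 5))² = (13² + ((28 + 48) - 5))² = (169 + (76 - 5))² = (169 + 71)² = 240² = 57600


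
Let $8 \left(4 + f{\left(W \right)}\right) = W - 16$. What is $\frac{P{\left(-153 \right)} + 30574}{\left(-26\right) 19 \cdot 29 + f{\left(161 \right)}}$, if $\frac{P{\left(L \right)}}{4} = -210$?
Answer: $- \frac{237872}{114495} \approx -2.0776$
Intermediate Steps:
$f{\left(W \right)} = -6 + \frac{W}{8}$ ($f{\left(W \right)} = -4 + \frac{W - 16}{8} = -4 + \frac{-16 + W}{8} = -4 + \left(-2 + \frac{W}{8}\right) = -6 + \frac{W}{8}$)
$P{\left(L \right)} = -840$ ($P{\left(L \right)} = 4 \left(-210\right) = -840$)
$\frac{P{\left(-153 \right)} + 30574}{\left(-26\right) 19 \cdot 29 + f{\left(161 \right)}} = \frac{-840 + 30574}{\left(-26\right) 19 \cdot 29 + \left(-6 + \frac{1}{8} \cdot 161\right)} = \frac{29734}{\left(-494\right) 29 + \left(-6 + \frac{161}{8}\right)} = \frac{29734}{-14326 + \frac{113}{8}} = \frac{29734}{- \frac{114495}{8}} = 29734 \left(- \frac{8}{114495}\right) = - \frac{237872}{114495}$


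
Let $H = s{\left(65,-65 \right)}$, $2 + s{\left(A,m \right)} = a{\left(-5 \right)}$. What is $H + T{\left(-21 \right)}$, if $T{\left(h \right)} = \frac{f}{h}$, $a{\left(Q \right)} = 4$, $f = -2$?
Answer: $\frac{44}{21} \approx 2.0952$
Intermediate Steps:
$s{\left(A,m \right)} = 2$ ($s{\left(A,m \right)} = -2 + 4 = 2$)
$T{\left(h \right)} = - \frac{2}{h}$
$H = 2$
$H + T{\left(-21 \right)} = 2 - \frac{2}{-21} = 2 - - \frac{2}{21} = 2 + \frac{2}{21} = \frac{44}{21}$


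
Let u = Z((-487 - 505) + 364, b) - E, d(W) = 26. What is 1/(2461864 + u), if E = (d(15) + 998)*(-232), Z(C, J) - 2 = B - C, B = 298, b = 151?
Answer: 1/2700360 ≈ 3.7032e-7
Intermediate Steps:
Z(C, J) = 300 - C (Z(C, J) = 2 + (298 - C) = 300 - C)
E = -237568 (E = (26 + 998)*(-232) = 1024*(-232) = -237568)
u = 238496 (u = (300 - ((-487 - 505) + 364)) - 1*(-237568) = (300 - (-992 + 364)) + 237568 = (300 - 1*(-628)) + 237568 = (300 + 628) + 237568 = 928 + 237568 = 238496)
1/(2461864 + u) = 1/(2461864 + 238496) = 1/2700360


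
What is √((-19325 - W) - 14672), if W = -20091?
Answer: I*√13906 ≈ 117.92*I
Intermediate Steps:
√((-19325 - W) - 14672) = √((-19325 - 1*(-20091)) - 14672) = √((-19325 + 20091) - 14672) = √(766 - 14672) = √(-13906) = I*√13906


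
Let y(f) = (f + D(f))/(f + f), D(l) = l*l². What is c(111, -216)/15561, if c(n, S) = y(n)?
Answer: 6161/15561 ≈ 0.39593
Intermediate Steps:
D(l) = l³
y(f) = (f + f³)/(2*f) (y(f) = (f + f³)/(f + f) = (f + f³)/((2*f)) = (f + f³)*(1/(2*f)) = (f + f³)/(2*f))
c(n, S) = ½ + n²/2
c(111, -216)/15561 = (½ + (½)*111²)/15561 = (½ + (½)*12321)*(1/15561) = (½ + 12321/2)*(1/15561) = 6161*(1/15561) = 6161/15561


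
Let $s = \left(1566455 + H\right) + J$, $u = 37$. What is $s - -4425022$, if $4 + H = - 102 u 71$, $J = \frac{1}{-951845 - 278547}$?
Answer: $\frac{7042171989447}{1230392} \approx 5.7235 \cdot 10^{6}$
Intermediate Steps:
$J = - \frac{1}{1230392}$ ($J = \frac{1}{-1230392} = - \frac{1}{1230392} \approx -8.1275 \cdot 10^{-7}$)
$H = -267958$ ($H = -4 + \left(-102\right) 37 \cdot 71 = -4 - 267954 = -267958$)
$s = \frac{1597660320823}{1230392}$ ($s = \left(1566455 - 267958\right) - \frac{1}{1230392} = 1298497 - \frac{1}{1230392} = \frac{1597660320823}{1230392} \approx 1.2985 \cdot 10^{6}$)
$s - -4425022 = \frac{1597660320823}{1230392} - -4425022 = \frac{1597660320823}{1230392} + 4425022 = \frac{7042171989447}{1230392}$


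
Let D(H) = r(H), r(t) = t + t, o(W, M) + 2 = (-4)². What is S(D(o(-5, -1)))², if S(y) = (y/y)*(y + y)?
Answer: 3136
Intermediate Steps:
o(W, M) = 14 (o(W, M) = -2 + (-4)² = -2 + 16 = 14)
r(t) = 2*t
D(H) = 2*H
S(y) = 2*y (S(y) = 1*(2*y) = 2*y)
S(D(o(-5, -1)))² = (2*(2*14))² = (2*28)² = 56² = 3136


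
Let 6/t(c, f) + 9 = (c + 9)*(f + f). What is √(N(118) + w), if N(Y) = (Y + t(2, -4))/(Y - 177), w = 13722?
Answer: 17*√1554904762/5723 ≈ 117.13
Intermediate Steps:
t(c, f) = 6/(-9 + 2*f*(9 + c)) (t(c, f) = 6/(-9 + (c + 9)*(f + f)) = 6/(-9 + (9 + c)*(2*f)) = 6/(-9 + 2*f*(9 + c)))
N(Y) = (-6/97 + Y)/(-177 + Y) (N(Y) = (Y + 6/(-9 + 18*(-4) + 2*2*(-4)))/(Y - 177) = (Y + 6/(-9 - 72 - 16))/(-177 + Y) = (Y + 6/(-97))/(-177 + Y) = (Y + 6*(-1/97))/(-177 + Y) = (Y - 6/97)/(-177 + Y) = (-6/97 + Y)/(-177 + Y))
√(N(118) + w) = √((-6/97 + 118)/(-177 + 118) + 13722) = √((11440/97)/(-59) + 13722) = √(-1/59*11440/97 + 13722) = √(-11440/5723 + 13722) = √(78519566/5723) = 17*√1554904762/5723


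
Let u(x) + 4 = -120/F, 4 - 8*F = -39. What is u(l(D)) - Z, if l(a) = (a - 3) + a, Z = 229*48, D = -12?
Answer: -473788/43 ≈ -11018.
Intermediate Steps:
F = 43/8 (F = ½ - ⅛*(-39) = ½ + 39/8 = 43/8 ≈ 5.3750)
Z = 10992
l(a) = -3 + 2*a (l(a) = (-3 + a) + a = -3 + 2*a)
u(x) = -1132/43 (u(x) = -4 - 120/43/8 = -4 - 120*8/43 = -4 - 960/43 = -1132/43)
u(l(D)) - Z = -1132/43 - 1*10992 = -1132/43 - 10992 = -473788/43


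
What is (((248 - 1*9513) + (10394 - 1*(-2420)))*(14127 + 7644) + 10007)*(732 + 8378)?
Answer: 703977855460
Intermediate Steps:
(((248 - 1*9513) + (10394 - 1*(-2420)))*(14127 + 7644) + 10007)*(732 + 8378) = (((248 - 9513) + (10394 + 2420))*21771 + 10007)*9110 = ((-9265 + 12814)*21771 + 10007)*9110 = (3549*21771 + 10007)*9110 = (77265279 + 10007)*9110 = 77275286*9110 = 703977855460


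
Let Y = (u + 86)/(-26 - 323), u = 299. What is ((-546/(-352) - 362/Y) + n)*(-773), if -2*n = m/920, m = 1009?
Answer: -409641301/1610 ≈ -2.5444e+5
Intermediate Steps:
n = -1009/1840 (n = -1009/(2*920) = -1/2*1009/920 = -1009/1840 ≈ -0.54837)
Y = -385/349 (Y = (299 + 86)/(-26 - 323) = 385/(-349) = 385*(-1/349) = -385/349 ≈ -1.1032)
((-546/(-352) - 362/Y) + n)*(-773) = ((-546/(-352) - 362/(-385/349)) - 1009/1840)*(-773) = ((-546*(-1/352) - 362*(-349/385)) - 1009/1840)*(-773) = ((273/176 + 126338/385) - 1009/1840)*(-773) = (184633/560 - 1009/1840)*(-773) = (529937/1610)*(-773) = -409641301/1610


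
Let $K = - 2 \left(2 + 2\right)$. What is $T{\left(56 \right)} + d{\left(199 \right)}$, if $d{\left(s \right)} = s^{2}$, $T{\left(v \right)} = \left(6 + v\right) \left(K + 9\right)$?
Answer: $39663$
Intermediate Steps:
$K = -8$ ($K = \left(-2\right) 4 = -8$)
$T{\left(v \right)} = 6 + v$ ($T{\left(v \right)} = \left(6 + v\right) \left(-8 + 9\right) = \left(6 + v\right) 1 = 6 + v$)
$T{\left(56 \right)} + d{\left(199 \right)} = \left(6 + 56\right) + 199^{2} = 62 + 39601 = 39663$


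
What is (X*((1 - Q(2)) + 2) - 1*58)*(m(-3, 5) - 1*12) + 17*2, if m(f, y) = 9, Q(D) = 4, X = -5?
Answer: 193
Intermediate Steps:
(X*((1 - Q(2)) + 2) - 1*58)*(m(-3, 5) - 1*12) + 17*2 = (-5*((1 - 1*4) + 2) - 1*58)*(9 - 1*12) + 17*2 = (-5*((1 - 4) + 2) - 58)*(9 - 12) + 34 = (-5*(-3 + 2) - 58)*(-3) + 34 = (-5*(-1) - 58)*(-3) + 34 = (5 - 58)*(-3) + 34 = -53*(-3) + 34 = 159 + 34 = 193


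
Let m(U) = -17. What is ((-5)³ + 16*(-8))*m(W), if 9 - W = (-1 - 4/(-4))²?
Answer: 4301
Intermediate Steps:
W = 9 (W = 9 - (-1 - 4/(-4))² = 9 - (-1 - 4*(-¼))² = 9 - (-1 + 1)² = 9 - 1*0² = 9 - 1*0 = 9 + 0 = 9)
((-5)³ + 16*(-8))*m(W) = ((-5)³ + 16*(-8))*(-17) = (-125 - 128)*(-17) = -253*(-17) = 4301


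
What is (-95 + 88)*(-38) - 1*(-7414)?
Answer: 7680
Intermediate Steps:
(-95 + 88)*(-38) - 1*(-7414) = -7*(-38) + 7414 = 266 + 7414 = 7680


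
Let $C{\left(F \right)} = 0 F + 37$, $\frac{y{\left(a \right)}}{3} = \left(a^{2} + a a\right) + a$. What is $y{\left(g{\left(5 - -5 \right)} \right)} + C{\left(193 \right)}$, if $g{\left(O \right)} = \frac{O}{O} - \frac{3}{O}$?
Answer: $\frac{1051}{25} \approx 42.04$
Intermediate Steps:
$g{\left(O \right)} = 1 - \frac{3}{O}$
$y{\left(a \right)} = 3 a + 6 a^{2}$ ($y{\left(a \right)} = 3 \left(\left(a^{2} + a a\right) + a\right) = 3 \left(\left(a^{2} + a^{2}\right) + a\right) = 3 \left(2 a^{2} + a\right) = 3 \left(a + 2 a^{2}\right) = 3 a + 6 a^{2}$)
$C{\left(F \right)} = 37$ ($C{\left(F \right)} = 0 + 37 = 37$)
$y{\left(g{\left(5 - -5 \right)} \right)} + C{\left(193 \right)} = 3 \frac{-3 + \left(5 - -5\right)}{5 - -5} \left(1 + 2 \frac{-3 + \left(5 - -5\right)}{5 - -5}\right) + 37 = 3 \frac{-3 + \left(5 + 5\right)}{5 + 5} \left(1 + 2 \frac{-3 + \left(5 + 5\right)}{5 + 5}\right) + 37 = 3 \frac{-3 + 10}{10} \left(1 + 2 \frac{-3 + 10}{10}\right) + 37 = 3 \cdot \frac{1}{10} \cdot 7 \left(1 + 2 \cdot \frac{1}{10} \cdot 7\right) + 37 = 3 \cdot \frac{7}{10} \left(1 + 2 \cdot \frac{7}{10}\right) + 37 = 3 \cdot \frac{7}{10} \left(1 + \frac{7}{5}\right) + 37 = 3 \cdot \frac{7}{10} \cdot \frac{12}{5} + 37 = \frac{126}{25} + 37 = \frac{1051}{25}$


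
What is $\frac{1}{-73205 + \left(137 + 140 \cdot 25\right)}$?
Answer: $- \frac{1}{69568} \approx -1.4374 \cdot 10^{-5}$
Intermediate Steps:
$\frac{1}{-73205 + \left(137 + 140 \cdot 25\right)} = \frac{1}{-73205 + \left(137 + 3500\right)} = \frac{1}{-73205 + 3637} = \frac{1}{-69568} = - \frac{1}{69568}$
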